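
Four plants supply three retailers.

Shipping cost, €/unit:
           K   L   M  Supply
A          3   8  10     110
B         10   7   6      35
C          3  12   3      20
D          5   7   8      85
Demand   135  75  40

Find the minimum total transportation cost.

1160

One minimum-cost allocation:
  A→K: 110 × €3 = €330
  B→L: 15 × €7 = €105
  B→M: 20 × €6 = €120
  C→M: 20 × €3 = €60
  D→K: 25 × €5 = €125
  D→L: 60 × €7 = €420
Total = 330 + 105 + 120 + 60 + 125 + 420 = €1160.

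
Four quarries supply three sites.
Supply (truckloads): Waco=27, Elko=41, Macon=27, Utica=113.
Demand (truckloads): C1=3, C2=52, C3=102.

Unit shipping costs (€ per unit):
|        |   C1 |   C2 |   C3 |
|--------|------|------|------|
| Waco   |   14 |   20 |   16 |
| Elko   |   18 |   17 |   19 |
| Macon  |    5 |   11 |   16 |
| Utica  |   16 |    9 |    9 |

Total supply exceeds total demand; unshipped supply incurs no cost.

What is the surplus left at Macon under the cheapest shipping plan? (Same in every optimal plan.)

An optimal plan:
  Waco–C3: 17 truckloads
  Macon–C1: 3 truckloads
  Macon–C2: 24 truckloads
  Utica–C2: 28 truckloads
  Utica–C3: 85 truckloads
Total cost = €1568.
Macon ships 27 of its 27, leaving 0.

0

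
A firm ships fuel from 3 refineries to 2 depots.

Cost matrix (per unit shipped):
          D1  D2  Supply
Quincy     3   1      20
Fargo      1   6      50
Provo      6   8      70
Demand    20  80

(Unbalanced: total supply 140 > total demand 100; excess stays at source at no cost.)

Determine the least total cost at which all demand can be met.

A cheapest plan:
  Quincy->D2: 20 × 1 = 20
  Fargo->D1: 20 × 1 = 20
  Fargo->D2: 30 × 6 = 180
  Provo->D2: 30 × 8 = 240
Total = 20 + 20 + 180 + 240 = 460.
(Supply check: Quincy ships 20; Fargo ships 50; Provo ships 30.)

460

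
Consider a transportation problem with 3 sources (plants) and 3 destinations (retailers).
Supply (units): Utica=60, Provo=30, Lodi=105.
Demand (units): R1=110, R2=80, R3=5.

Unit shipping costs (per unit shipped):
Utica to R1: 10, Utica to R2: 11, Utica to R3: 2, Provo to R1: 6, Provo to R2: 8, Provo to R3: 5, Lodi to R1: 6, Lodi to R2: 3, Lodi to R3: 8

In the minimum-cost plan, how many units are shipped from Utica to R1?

Optimal shipments:
  Utica->R1: 55 × 10 = 550
  Utica->R3: 5 × 2 = 10
  Provo->R1: 30 × 6 = 180
  Lodi->R1: 25 × 6 = 150
  Lodi->R2: 80 × 3 = 240
Total cost = 1130.
So Utica→R1 carries 55 units.

55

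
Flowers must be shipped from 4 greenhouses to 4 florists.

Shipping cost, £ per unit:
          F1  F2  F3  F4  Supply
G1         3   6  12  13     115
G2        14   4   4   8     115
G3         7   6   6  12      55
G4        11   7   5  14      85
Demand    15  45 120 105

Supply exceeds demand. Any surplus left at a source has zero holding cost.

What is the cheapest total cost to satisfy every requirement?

Optimal allocation:
  G1->F1: 15 × £3 = £45
  G1->F2: 35 × £6 = £210
  G2->F2: 10 × £4 = £40
  G2->F4: 105 × £8 = £840
  G3->F3: 35 × £6 = £210
  G4->F3: 85 × £5 = £425
Total = 45 + 210 + 40 + 840 + 210 + 425 = £1770.

1770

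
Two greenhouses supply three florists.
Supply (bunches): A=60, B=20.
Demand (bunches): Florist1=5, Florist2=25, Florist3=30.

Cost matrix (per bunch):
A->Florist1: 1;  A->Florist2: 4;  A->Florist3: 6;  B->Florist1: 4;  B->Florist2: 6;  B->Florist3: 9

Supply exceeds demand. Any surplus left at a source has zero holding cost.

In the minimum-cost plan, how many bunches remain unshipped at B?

20

Minimum-cost shipments:
  A to Florist1: 5 × 1 = 5
  A to Florist2: 25 × 4 = 100
  A to Florist3: 30 × 6 = 180
Total cost = 285.
B ships 0 of its 20, leaving 20.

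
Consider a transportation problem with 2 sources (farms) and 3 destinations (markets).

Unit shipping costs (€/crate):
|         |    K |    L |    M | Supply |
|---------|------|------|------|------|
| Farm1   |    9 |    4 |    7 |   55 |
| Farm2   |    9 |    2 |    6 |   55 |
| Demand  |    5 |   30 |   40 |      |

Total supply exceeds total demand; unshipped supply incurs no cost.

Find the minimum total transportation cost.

360

One minimum-cost allocation:
  Farm1→K: 5 × €9 = €45
  Farm1→M: 15 × €7 = €105
  Farm2→L: 30 × €2 = €60
  Farm2→M: 25 × €6 = €150
Total = 45 + 105 + 60 + 150 = €360.
(Supply check: Farm1 ships 20; Farm2 ships 55.)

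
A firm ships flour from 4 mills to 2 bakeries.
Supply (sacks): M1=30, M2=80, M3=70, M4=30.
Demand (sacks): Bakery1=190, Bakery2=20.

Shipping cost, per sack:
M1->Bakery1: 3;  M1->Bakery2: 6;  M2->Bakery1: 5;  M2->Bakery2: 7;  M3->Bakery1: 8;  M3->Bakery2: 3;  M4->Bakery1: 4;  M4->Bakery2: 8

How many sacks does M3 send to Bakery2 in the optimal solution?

Solving gives:
  M1→Bakery1: 30 × 3 = 90
  M2→Bakery1: 80 × 5 = 400
  M3→Bakery1: 50 × 8 = 400
  M3→Bakery2: 20 × 3 = 60
  M4→Bakery1: 30 × 4 = 120
Total cost = 1070.
So M3→Bakery2 carries 20 sacks.

20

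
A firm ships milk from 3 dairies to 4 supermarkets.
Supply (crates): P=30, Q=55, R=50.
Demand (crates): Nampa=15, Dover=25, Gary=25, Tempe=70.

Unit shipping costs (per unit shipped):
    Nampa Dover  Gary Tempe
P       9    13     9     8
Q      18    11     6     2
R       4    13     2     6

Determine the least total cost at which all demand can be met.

645

Optimal allocation:
  P->Dover: 25 × 13 = 325
  P->Tempe: 5 × 8 = 40
  Q->Tempe: 55 × 2 = 110
  R->Nampa: 15 × 4 = 60
  R->Gary: 25 × 2 = 50
  R->Tempe: 10 × 6 = 60
Total = 325 + 40 + 110 + 60 + 50 + 60 = 645.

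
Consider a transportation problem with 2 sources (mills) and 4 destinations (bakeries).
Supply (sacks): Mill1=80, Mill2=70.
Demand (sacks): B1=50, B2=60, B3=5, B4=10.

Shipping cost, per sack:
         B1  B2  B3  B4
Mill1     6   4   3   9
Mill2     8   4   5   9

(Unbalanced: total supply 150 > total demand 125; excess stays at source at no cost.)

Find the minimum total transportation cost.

645

One minimum-cost allocation:
  Mill1–B1: 50 sacks
  Mill1–B2: 25 sacks
  Mill1–B3: 5 sacks
  Mill2–B2: 35 sacks
  Mill2–B4: 10 sacks
Total cost = 645.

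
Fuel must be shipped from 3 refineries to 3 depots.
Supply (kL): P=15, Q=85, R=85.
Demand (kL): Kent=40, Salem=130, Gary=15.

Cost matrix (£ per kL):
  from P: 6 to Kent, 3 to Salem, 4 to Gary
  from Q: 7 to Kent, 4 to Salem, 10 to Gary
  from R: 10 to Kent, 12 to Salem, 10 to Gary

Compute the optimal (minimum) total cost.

A cheapest plan:
  P→Salem: 15 × £3 = £45
  Q→Salem: 85 × £4 = £340
  R→Kent: 40 × £10 = £400
  R→Salem: 30 × £12 = £360
  R→Gary: 15 × £10 = £150
Total = 45 + 340 + 400 + 360 + 150 = £1295.

1295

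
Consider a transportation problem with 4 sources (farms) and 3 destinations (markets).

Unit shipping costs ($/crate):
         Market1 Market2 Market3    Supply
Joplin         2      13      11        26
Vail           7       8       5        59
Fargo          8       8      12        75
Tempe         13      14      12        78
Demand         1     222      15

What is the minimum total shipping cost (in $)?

A cheapest plan:
  Joplin→Market1: 1 × $2 = $2
  Joplin→Market2: 25 × $13 = $325
  Vail→Market2: 44 × $8 = $352
  Vail→Market3: 15 × $5 = $75
  Fargo→Market2: 75 × $8 = $600
  Tempe→Market2: 78 × $14 = $1092
Total = 2 + 325 + 352 + 75 + 600 + 1092 = $2446.

2446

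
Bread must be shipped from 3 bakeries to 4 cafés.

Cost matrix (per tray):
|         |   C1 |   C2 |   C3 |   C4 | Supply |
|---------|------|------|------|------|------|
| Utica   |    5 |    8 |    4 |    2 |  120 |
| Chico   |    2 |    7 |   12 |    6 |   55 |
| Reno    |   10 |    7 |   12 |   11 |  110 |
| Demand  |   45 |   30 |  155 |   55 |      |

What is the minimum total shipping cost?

An optimal shipping plan:
  Utica to C3: 75 trays
  Utica to C4: 45 trays
  Chico to C1: 45 trays
  Chico to C4: 10 trays
  Reno to C2: 30 trays
  Reno to C3: 80 trays
Total cost = 1710.

1710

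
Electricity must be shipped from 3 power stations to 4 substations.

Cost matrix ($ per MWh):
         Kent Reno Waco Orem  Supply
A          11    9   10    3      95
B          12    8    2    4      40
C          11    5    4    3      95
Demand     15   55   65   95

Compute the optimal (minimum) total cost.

905

One minimum-cost allocation:
  A to Orem: 95 × $3 = $285
  B to Waco: 40 × $2 = $80
  C to Kent: 15 × $11 = $165
  C to Reno: 55 × $5 = $275
  C to Waco: 25 × $4 = $100
Total = 285 + 80 + 165 + 275 + 100 = $905.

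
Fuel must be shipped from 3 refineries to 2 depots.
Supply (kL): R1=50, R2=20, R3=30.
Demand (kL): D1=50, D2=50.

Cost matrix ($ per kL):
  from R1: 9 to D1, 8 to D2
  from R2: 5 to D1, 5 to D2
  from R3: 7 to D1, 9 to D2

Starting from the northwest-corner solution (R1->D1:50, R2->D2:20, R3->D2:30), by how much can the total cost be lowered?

Current plan cost = 50·9 + 20·5 + 30·9 = $820.
Optimal plan:
  R1->D2: 50 kL
  R2->D1: 20 kL
  R3->D1: 30 kL
Optimal cost = $710.
Saving = 820 − 710 = $110.

110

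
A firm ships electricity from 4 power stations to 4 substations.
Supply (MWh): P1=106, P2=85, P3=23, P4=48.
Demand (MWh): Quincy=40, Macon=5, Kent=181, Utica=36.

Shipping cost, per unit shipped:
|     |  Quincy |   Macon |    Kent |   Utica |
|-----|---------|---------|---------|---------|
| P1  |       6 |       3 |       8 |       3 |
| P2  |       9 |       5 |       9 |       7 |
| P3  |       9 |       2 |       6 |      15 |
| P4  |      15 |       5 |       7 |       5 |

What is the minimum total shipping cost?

1802

Optimal allocation:
  P1–Quincy: 40 × 6 = 240
  P1–Macon: 5 × 3 = 15
  P1–Kent: 25 × 8 = 200
  P1–Utica: 36 × 3 = 108
  P2–Kent: 85 × 9 = 765
  P3–Kent: 23 × 6 = 138
  P4–Kent: 48 × 7 = 336
Total = 240 + 15 + 200 + 108 + 765 + 138 + 336 = 1802.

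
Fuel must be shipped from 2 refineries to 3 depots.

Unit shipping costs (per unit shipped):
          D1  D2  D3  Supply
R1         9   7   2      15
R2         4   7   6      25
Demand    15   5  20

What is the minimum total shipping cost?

Optimal allocation:
  R1–D3: 15 kL
  R2–D1: 15 kL
  R2–D2: 5 kL
  R2–D3: 5 kL
Total cost = 155.

155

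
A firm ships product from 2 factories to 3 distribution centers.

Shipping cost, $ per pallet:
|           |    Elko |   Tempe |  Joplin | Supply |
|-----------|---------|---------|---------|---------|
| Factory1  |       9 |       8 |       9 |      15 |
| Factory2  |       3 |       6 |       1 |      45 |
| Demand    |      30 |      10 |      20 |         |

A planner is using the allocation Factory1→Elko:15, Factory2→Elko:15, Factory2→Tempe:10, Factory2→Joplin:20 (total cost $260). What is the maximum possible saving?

Current plan cost = 15·9 + 15·3 + 10·6 + 20·1 = $260.
Optimal plan:
  Factory1 to Elko: 5 × $9 = $45
  Factory1 to Tempe: 10 × $8 = $80
  Factory2 to Elko: 25 × $3 = $75
  Factory2 to Joplin: 20 × $1 = $20
Optimal cost = $220.
Saving = 260 − 220 = $40.

40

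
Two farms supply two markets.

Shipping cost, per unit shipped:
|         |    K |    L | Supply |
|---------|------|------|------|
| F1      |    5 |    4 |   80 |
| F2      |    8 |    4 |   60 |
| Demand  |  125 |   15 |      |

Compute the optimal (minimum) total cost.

820

One minimum-cost allocation:
  F1 to K: 80 × 5 = 400
  F2 to K: 45 × 8 = 360
  F2 to L: 15 × 4 = 60
Total = 400 + 360 + 60 = 820.
(Supply check: F1 ships 80; F2 ships 60.)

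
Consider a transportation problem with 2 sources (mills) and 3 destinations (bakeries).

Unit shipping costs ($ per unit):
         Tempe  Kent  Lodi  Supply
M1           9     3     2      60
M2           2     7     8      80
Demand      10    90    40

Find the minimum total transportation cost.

Optimal allocation:
  M1 to Kent: 20 × $3 = $60
  M1 to Lodi: 40 × $2 = $80
  M2 to Tempe: 10 × $2 = $20
  M2 to Kent: 70 × $7 = $490
Total = 60 + 80 + 20 + 490 = $650.
(Supply check: M1 ships 60; M2 ships 80.)

650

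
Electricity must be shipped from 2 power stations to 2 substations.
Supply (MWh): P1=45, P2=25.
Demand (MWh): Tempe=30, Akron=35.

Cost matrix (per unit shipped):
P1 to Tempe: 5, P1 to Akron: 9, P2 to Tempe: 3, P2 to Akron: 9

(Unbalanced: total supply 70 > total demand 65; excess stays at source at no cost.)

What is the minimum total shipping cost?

415

A cheapest plan:
  P1→Tempe: 5 × 5 = 25
  P1→Akron: 35 × 9 = 315
  P2→Tempe: 25 × 3 = 75
Total = 25 + 315 + 75 = 415.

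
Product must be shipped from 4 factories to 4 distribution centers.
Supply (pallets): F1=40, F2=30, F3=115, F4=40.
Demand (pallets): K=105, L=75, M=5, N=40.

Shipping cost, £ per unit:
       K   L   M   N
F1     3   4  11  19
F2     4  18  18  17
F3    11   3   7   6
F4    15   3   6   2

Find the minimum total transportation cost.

965

One minimum-cost allocation:
  F1–K: 40 pallets
  F2–K: 30 pallets
  F3–K: 35 pallets
  F3–L: 75 pallets
  F3–M: 5 pallets
  F4–N: 40 pallets
Total cost = £965.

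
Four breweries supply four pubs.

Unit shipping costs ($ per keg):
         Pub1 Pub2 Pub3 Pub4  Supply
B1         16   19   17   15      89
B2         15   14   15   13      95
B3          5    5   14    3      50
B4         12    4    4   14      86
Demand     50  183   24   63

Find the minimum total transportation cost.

3261

One minimum-cost allocation:
  B1→Pub1: 50 × $16 = $800
  B1→Pub4: 39 × $15 = $585
  B2→Pub2: 95 × $14 = $1330
  B3→Pub2: 26 × $5 = $130
  B3→Pub4: 24 × $3 = $72
  B4→Pub2: 62 × $4 = $248
  B4→Pub3: 24 × $4 = $96
Total = 800 + 585 + 1330 + 130 + 72 + 248 + 96 = $3261.
(Supply check: B1 ships 89; B2 ships 95; B3 ships 50; B4 ships 86.)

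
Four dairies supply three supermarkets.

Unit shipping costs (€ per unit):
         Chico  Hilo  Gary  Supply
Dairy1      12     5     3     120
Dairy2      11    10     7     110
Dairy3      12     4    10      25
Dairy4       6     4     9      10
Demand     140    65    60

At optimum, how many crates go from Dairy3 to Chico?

0

Optimal shipments:
  Dairy1–Chico: 20 × €12 = €240
  Dairy1–Hilo: 40 × €5 = €200
  Dairy1–Gary: 60 × €3 = €180
  Dairy2–Chico: 110 × €11 = €1210
  Dairy3–Hilo: 25 × €4 = €100
  Dairy4–Chico: 10 × €6 = €60
Total cost = €1990.
The route Dairy3→Chico is not used.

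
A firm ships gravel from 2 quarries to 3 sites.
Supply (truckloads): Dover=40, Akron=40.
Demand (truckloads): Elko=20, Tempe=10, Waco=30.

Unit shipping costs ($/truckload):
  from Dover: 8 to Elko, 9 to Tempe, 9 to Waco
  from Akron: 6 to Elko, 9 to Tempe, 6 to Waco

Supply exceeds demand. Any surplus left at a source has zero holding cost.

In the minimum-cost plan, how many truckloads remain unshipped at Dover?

An optimal plan:
  Dover–Elko: 10 truckloads
  Dover–Tempe: 10 truckloads
  Akron–Elko: 10 truckloads
  Akron–Waco: 30 truckloads
Total cost = $410.
Dover ships 20 of its 40, leaving 20.

20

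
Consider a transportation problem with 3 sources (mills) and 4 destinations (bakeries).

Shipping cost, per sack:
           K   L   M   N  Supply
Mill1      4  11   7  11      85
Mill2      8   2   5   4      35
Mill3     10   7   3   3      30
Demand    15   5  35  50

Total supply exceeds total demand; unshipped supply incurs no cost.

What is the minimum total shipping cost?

An optimal shipping plan:
  Mill1 to K: 15 sacks
  Mill1 to M: 25 sacks
  Mill2 to L: 5 sacks
  Mill2 to N: 30 sacks
  Mill3 to M: 10 sacks
  Mill3 to N: 20 sacks
Total cost = 455.

455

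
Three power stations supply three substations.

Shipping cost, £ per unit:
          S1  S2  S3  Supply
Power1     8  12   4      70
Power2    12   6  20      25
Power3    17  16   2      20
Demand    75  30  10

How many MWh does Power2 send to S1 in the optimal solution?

0

Solving gives:
  Power1→S1: 70 × £8 = £560
  Power2→S2: 25 × £6 = £150
  Power3→S1: 5 × £17 = £85
  Power3→S2: 5 × £16 = £80
  Power3→S3: 10 × £2 = £20
Total cost = £895.
The route Power2→S1 is not used.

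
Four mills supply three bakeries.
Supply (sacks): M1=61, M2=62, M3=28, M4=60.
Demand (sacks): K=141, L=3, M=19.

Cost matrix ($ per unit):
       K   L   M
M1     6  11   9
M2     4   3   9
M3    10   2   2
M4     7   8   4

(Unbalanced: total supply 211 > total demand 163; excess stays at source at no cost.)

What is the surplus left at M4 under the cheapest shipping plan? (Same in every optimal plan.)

42

Minimum-cost shipments:
  M1→K: 61 × $6 = $366
  M2→K: 62 × $4 = $248
  M3→L: 3 × $2 = $6
  M3→M: 19 × $2 = $38
  M4→K: 18 × $7 = $126
Total cost = $784.
M4 ships 18 of its 60, leaving 42.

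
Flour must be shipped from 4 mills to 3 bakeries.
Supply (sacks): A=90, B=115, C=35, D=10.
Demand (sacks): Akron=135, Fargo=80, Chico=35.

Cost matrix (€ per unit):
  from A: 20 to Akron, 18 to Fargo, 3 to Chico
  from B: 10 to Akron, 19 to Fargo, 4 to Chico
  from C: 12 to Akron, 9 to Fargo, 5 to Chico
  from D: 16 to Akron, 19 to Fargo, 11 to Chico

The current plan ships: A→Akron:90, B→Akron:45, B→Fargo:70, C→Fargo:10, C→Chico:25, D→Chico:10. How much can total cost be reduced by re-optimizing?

Current plan cost = 90·20 + 45·10 + 70·19 + 10·9 + 25·5 + 10·11 = €3905.
Optimal plan:
  A->Akron: 10 × €20 = €200
  A->Fargo: 45 × €18 = €810
  A->Chico: 35 × €3 = €105
  B->Akron: 115 × €10 = €1150
  C->Fargo: 35 × €9 = €315
  D->Akron: 10 × €16 = €160
Optimal cost = €2740.
Saving = 3905 − 2740 = €1165.

1165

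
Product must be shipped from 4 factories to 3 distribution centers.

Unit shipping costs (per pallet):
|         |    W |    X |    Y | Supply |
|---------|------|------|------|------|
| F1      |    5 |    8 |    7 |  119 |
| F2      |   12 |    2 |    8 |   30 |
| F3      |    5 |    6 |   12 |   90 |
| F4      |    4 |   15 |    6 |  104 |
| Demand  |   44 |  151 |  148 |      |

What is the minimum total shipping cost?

Optimal allocation:
  F1–X: 31 × 8 = 248
  F1–Y: 88 × 7 = 616
  F2–X: 30 × 2 = 60
  F3–X: 90 × 6 = 540
  F4–W: 44 × 4 = 176
  F4–Y: 60 × 6 = 360
Total = 248 + 616 + 60 + 540 + 176 + 360 = 2000.
(Supply check: F1 ships 119; F2 ships 30; F3 ships 90; F4 ships 104.)

2000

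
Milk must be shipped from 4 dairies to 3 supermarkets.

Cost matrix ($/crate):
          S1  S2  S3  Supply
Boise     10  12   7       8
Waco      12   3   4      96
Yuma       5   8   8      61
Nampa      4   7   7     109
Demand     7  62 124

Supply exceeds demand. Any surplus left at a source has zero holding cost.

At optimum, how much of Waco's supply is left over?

0

An optimal plan:
  Boise→S3: 8 × $7 = $56
  Waco→S2: 62 × $3 = $186
  Waco→S3: 34 × $4 = $136
  Nampa→S1: 7 × $4 = $28
  Nampa→S3: 82 × $7 = $574
Total cost = $980.
Waco ships 96 of its 96, leaving 0.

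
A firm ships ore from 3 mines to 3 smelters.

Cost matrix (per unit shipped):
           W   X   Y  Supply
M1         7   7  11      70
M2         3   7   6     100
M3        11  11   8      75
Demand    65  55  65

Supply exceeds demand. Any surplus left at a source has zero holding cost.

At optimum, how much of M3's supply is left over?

45

An optimal plan:
  M1->X: 55 × 7 = 385
  M2->W: 65 × 3 = 195
  M2->Y: 35 × 6 = 210
  M3->Y: 30 × 8 = 240
Total cost = 1030.
M3 ships 30 of its 75, leaving 45.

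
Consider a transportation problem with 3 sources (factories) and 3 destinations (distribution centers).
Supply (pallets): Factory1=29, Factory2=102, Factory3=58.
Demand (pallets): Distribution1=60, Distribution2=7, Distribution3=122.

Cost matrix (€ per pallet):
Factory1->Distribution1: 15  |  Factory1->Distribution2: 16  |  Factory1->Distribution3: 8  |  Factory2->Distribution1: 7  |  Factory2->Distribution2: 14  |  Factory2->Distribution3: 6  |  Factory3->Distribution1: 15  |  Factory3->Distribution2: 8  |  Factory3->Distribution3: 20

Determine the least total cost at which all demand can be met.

Optimal allocation:
  Factory1->Distribution3: 29 × €8 = €232
  Factory2->Distribution1: 9 × €7 = €63
  Factory2->Distribution3: 93 × €6 = €558
  Factory3->Distribution1: 51 × €15 = €765
  Factory3->Distribution2: 7 × €8 = €56
Total = 232 + 63 + 558 + 765 + 56 = €1674.

1674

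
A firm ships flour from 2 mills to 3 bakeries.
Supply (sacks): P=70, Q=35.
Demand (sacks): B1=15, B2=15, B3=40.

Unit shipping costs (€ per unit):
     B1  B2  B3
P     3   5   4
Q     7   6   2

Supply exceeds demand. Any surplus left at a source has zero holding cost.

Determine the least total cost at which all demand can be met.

210

A cheapest plan:
  P->B1: 15 sacks
  P->B2: 15 sacks
  P->B3: 5 sacks
  Q->B3: 35 sacks
Total cost = €210.
(Supply check: P ships 35; Q ships 35.)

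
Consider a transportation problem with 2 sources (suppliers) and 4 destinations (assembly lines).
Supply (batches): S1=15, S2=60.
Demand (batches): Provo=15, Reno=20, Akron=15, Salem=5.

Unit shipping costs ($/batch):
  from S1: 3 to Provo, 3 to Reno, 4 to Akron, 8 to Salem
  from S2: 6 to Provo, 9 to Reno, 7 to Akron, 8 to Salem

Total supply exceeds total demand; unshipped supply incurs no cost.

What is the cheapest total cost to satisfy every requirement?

A cheapest plan:
  S1 to Reno: 15 × $3 = $45
  S2 to Provo: 15 × $6 = $90
  S2 to Reno: 5 × $9 = $45
  S2 to Akron: 15 × $7 = $105
  S2 to Salem: 5 × $8 = $40
Total = 45 + 90 + 45 + 105 + 40 = $325.
(Supply check: S1 ships 15; S2 ships 40.)

325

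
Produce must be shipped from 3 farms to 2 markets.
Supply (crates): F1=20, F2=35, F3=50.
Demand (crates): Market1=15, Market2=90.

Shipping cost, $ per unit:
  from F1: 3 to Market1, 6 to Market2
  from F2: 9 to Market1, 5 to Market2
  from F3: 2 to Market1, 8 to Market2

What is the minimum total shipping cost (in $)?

One minimum-cost allocation:
  F1->Market2: 20 × $6 = $120
  F2->Market2: 35 × $5 = $175
  F3->Market1: 15 × $2 = $30
  F3->Market2: 35 × $8 = $280
Total = 120 + 175 + 30 + 280 = $605.

605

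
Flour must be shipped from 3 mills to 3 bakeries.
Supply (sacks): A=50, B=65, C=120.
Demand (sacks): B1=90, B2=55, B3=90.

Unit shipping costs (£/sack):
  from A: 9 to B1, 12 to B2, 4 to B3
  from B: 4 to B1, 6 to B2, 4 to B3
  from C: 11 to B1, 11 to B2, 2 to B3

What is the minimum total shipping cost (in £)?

An optimal shipping plan:
  A–B1: 50 sacks
  B–B1: 40 sacks
  B–B2: 25 sacks
  C–B2: 30 sacks
  C–B3: 90 sacks
Total cost = £1270.

1270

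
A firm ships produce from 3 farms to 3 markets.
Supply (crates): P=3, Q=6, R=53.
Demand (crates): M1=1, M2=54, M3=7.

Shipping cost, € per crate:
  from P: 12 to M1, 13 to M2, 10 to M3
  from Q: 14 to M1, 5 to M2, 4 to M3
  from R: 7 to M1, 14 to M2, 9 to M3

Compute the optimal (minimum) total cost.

769

Optimal allocation:
  P→M2: 3 × €13 = €39
  Q→M2: 6 × €5 = €30
  R→M1: 1 × €7 = €7
  R→M2: 45 × €14 = €630
  R→M3: 7 × €9 = €63
Total = 39 + 30 + 7 + 630 + 63 = €769.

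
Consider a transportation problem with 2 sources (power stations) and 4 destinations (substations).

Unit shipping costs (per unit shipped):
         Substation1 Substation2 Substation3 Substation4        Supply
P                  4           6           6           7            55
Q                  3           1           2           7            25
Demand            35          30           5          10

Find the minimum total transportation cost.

295

A cheapest plan:
  P→Substation1: 35 MWh
  P→Substation2: 5 MWh
  P→Substation3: 5 MWh
  P→Substation4: 10 MWh
  Q→Substation2: 25 MWh
Total cost = 295.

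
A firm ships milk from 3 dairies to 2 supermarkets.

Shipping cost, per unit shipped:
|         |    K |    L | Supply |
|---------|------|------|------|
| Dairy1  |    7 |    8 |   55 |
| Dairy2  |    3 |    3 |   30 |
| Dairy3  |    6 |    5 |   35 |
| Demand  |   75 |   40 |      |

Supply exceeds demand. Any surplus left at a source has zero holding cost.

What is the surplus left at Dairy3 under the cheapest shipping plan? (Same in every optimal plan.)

0

An optimal plan:
  Dairy1–K: 50 × 7 = 350
  Dairy2–K: 25 × 3 = 75
  Dairy2–L: 5 × 3 = 15
  Dairy3–L: 35 × 5 = 175
Total cost = 615.
Dairy3 ships 35 of its 35, leaving 0.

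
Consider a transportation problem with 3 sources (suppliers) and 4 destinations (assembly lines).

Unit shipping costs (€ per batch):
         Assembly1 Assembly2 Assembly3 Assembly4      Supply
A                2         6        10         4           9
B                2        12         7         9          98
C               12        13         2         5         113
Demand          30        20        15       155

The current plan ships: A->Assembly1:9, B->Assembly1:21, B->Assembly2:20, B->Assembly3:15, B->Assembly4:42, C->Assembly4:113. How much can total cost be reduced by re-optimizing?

69

Current plan cost = 9·2 + 21·2 + 20·12 + 15·7 + 42·9 + 113·5 = €1348.
Optimal plan:
  A→Assembly2: 9 × €6 = €54
  B→Assembly1: 30 × €2 = €60
  B→Assembly2: 11 × €12 = €132
  B→Assembly4: 57 × €9 = €513
  C→Assembly3: 15 × €2 = €30
  C→Assembly4: 98 × €5 = €490
Optimal cost = €1279.
Saving = 1348 − 1279 = €69.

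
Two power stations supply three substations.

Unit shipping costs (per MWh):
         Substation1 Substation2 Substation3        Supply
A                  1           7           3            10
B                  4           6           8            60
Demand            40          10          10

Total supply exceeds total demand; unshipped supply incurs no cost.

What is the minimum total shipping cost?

250

An optimal shipping plan:
  A to Substation3: 10 MWh
  B to Substation1: 40 MWh
  B to Substation2: 10 MWh
Total cost = 250.
(Supply check: A ships 10; B ships 50.)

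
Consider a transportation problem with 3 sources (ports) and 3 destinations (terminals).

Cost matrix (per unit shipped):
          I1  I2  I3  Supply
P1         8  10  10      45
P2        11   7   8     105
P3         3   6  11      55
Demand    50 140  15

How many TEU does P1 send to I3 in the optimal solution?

15

Optimal shipments:
  P1->I2: 30 × 10 = 300
  P1->I3: 15 × 10 = 150
  P2->I2: 105 × 7 = 735
  P3->I1: 50 × 3 = 150
  P3->I2: 5 × 6 = 30
Total cost = 1365.
So P1→I3 carries 15 TEU.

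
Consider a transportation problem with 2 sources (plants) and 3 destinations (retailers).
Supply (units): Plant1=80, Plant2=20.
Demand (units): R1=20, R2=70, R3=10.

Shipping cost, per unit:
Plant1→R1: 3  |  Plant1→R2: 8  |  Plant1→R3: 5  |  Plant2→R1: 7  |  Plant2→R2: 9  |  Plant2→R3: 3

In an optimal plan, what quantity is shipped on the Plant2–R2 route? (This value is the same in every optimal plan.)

The minimum-cost plan:
  Plant1→R1: 20 × 3 = 60
  Plant1→R2: 60 × 8 = 480
  Plant2→R2: 10 × 9 = 90
  Plant2→R3: 10 × 3 = 30
Total cost = 660.
So Plant2→R2 carries 10 units.

10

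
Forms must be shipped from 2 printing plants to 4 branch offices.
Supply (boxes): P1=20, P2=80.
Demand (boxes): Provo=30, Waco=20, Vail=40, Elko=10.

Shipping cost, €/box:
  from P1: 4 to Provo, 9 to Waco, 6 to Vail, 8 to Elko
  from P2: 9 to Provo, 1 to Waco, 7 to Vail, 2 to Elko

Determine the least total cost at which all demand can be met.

490

A cheapest plan:
  P1–Provo: 20 × €4 = €80
  P2–Provo: 10 × €9 = €90
  P2–Waco: 20 × €1 = €20
  P2–Vail: 40 × €7 = €280
  P2–Elko: 10 × €2 = €20
Total = 80 + 90 + 20 + 280 + 20 = €490.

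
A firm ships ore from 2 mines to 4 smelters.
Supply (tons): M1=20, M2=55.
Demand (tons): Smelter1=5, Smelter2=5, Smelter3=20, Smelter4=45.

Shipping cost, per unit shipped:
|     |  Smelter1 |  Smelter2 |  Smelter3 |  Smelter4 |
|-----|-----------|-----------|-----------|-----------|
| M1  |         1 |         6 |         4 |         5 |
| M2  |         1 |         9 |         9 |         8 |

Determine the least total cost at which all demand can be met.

Optimal allocation:
  M1 to Smelter3: 20 × 4 = 80
  M2 to Smelter1: 5 × 1 = 5
  M2 to Smelter2: 5 × 9 = 45
  M2 to Smelter4: 45 × 8 = 360
Total = 80 + 5 + 45 + 360 = 490.

490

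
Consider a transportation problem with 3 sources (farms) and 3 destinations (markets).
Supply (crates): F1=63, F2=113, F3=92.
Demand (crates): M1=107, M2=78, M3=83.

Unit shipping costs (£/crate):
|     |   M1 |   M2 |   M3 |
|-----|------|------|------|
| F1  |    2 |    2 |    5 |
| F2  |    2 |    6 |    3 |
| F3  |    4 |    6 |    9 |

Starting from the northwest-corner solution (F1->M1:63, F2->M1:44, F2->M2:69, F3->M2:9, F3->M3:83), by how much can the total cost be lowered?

Current plan cost = 63·2 + 44·2 + 69·6 + 9·6 + 83·9 = £1429.
Optimal plan:
  F1→M2: 63 × £2 = £126
  F2→M1: 30 × £2 = £60
  F2→M3: 83 × £3 = £249
  F3→M1: 77 × £4 = £308
  F3→M2: 15 × £6 = £90
Optimal cost = £833.
Saving = 1429 − 833 = £596.

596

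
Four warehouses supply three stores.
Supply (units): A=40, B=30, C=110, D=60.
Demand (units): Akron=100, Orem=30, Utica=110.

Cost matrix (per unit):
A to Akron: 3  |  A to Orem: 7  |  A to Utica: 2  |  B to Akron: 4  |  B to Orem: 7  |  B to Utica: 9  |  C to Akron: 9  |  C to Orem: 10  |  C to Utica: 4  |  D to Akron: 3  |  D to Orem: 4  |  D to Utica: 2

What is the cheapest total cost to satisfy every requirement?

890

Optimal allocation:
  A–Akron: 40 × 3 = 120
  B–Akron: 30 × 4 = 120
  C–Utica: 110 × 4 = 440
  D–Akron: 30 × 3 = 90
  D–Orem: 30 × 4 = 120
Total = 120 + 120 + 440 + 90 + 120 = 890.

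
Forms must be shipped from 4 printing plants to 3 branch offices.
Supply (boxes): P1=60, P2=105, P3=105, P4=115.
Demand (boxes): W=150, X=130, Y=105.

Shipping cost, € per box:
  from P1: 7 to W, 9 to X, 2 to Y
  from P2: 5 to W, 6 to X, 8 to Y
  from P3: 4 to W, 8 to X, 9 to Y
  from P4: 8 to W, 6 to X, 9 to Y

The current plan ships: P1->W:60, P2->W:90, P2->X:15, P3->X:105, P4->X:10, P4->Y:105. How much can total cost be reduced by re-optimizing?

Current plan cost = 60·7 + 90·5 + 15·6 + 105·8 + 10·6 + 105·9 = €2805.
Optimal plan:
  P1->Y: 60 × €2 = €120
  P2->W: 45 × €5 = €225
  P2->X: 15 × €6 = €90
  P2->Y: 45 × €8 = €360
  P3->W: 105 × €4 = €420
  P4->X: 115 × €6 = €690
Optimal cost = €1905.
Saving = 2805 − 1905 = €900.

900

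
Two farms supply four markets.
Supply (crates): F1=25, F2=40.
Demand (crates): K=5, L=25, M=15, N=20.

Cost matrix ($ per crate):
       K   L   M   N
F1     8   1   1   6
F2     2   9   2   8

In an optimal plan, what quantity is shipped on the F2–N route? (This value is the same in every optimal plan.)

20

The minimum-cost plan:
  F1→L: 25 × $1 = $25
  F2→K: 5 × $2 = $10
  F2→M: 15 × $2 = $30
  F2→N: 20 × $8 = $160
Total cost = $225.
So F2→N carries 20 crates.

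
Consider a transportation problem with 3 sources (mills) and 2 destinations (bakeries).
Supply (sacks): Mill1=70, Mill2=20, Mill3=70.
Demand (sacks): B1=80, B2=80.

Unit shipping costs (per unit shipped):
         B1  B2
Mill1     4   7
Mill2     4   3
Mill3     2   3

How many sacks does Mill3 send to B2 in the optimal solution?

60

The minimum-cost plan:
  Mill1→B1: 70 × 4 = 280
  Mill2→B2: 20 × 3 = 60
  Mill3→B1: 10 × 2 = 20
  Mill3→B2: 60 × 3 = 180
Total cost = 540.
So Mill3→B2 carries 60 sacks.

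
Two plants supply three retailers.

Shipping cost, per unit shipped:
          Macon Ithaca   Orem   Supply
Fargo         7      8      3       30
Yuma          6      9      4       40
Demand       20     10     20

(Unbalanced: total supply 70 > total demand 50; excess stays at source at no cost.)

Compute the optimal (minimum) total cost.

260

One minimum-cost allocation:
  Fargo to Ithaca: 10 × 8 = 80
  Fargo to Orem: 20 × 3 = 60
  Yuma to Macon: 20 × 6 = 120
Total = 80 + 60 + 120 = 260.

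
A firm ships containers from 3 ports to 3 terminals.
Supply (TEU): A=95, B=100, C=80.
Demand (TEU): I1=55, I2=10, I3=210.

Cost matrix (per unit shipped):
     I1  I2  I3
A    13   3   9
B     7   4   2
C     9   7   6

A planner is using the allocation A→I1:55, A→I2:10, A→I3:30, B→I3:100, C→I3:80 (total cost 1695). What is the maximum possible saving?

55

Current plan cost = 55·13 + 10·3 + 30·9 + 100·2 + 80·6 = 1695.
Optimal plan:
  A->I2: 10 × 3 = 30
  A->I3: 85 × 9 = 765
  B->I3: 100 × 2 = 200
  C->I1: 55 × 9 = 495
  C->I3: 25 × 6 = 150
Optimal cost = 1640.
Saving = 1695 − 1640 = 55.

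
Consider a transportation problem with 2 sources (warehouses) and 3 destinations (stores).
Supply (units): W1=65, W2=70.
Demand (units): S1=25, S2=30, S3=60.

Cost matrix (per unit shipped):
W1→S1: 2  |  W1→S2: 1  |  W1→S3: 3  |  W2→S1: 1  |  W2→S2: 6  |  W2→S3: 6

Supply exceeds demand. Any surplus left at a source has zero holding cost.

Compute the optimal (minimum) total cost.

310

One minimum-cost allocation:
  W1–S2: 30 × 1 = 30
  W1–S3: 35 × 3 = 105
  W2–S1: 25 × 1 = 25
  W2–S3: 25 × 6 = 150
Total = 30 + 105 + 25 + 150 = 310.
(Supply check: W1 ships 65; W2 ships 50.)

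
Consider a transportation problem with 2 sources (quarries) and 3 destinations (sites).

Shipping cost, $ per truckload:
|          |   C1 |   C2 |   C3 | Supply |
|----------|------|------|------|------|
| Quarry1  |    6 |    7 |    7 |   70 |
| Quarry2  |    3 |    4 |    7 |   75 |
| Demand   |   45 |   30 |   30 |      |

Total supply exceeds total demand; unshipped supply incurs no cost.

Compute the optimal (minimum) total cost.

465

One minimum-cost allocation:
  Quarry1–C3: 30 × $7 = $210
  Quarry2–C1: 45 × $3 = $135
  Quarry2–C2: 30 × $4 = $120
Total = 210 + 135 + 120 = $465.
(Supply check: Quarry1 ships 30; Quarry2 ships 75.)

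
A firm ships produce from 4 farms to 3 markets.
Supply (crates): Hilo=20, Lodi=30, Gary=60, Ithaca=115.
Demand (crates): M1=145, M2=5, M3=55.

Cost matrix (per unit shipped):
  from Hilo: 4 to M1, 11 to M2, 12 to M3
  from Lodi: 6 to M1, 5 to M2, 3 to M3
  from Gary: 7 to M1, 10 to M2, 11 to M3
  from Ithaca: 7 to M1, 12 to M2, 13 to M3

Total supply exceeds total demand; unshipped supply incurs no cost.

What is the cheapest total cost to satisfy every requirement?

1370

An optimal shipping plan:
  Hilo→M1: 20 × 4 = 80
  Lodi→M3: 30 × 3 = 90
  Gary→M1: 30 × 7 = 210
  Gary→M2: 5 × 10 = 50
  Gary→M3: 25 × 11 = 275
  Ithaca→M1: 95 × 7 = 665
Total = 80 + 90 + 210 + 50 + 275 + 665 = 1370.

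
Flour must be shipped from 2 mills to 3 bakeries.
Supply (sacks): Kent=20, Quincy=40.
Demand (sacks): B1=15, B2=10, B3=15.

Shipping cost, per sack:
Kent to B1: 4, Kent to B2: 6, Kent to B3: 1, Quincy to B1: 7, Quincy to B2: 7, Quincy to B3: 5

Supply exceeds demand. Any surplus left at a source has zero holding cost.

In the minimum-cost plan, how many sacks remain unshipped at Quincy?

An optimal plan:
  Kent->B1: 5 × 4 = 20
  Kent->B3: 15 × 1 = 15
  Quincy->B1: 10 × 7 = 70
  Quincy->B2: 10 × 7 = 70
Total cost = 175.
Quincy ships 20 of its 40, leaving 20.

20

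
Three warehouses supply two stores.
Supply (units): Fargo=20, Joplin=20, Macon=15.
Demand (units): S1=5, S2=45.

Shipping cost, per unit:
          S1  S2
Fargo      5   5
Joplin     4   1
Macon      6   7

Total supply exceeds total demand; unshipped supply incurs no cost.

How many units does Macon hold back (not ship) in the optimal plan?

5

Minimum-cost shipments:
  Fargo->S2: 20 units
  Joplin->S2: 20 units
  Macon->S1: 5 units
  Macon->S2: 5 units
Total cost = 185.
Macon ships 10 of its 15, leaving 5.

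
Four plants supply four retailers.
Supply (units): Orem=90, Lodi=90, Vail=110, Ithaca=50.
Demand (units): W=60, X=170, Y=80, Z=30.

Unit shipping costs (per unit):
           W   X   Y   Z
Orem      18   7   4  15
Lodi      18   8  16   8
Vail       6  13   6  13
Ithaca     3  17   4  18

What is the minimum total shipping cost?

One minimum-cost allocation:
  Orem→X: 90 × 7 = 630
  Lodi→X: 60 × 8 = 480
  Lodi→Z: 30 × 8 = 240
  Vail→W: 10 × 6 = 60
  Vail→X: 20 × 13 = 260
  Vail→Y: 80 × 6 = 480
  Ithaca→W: 50 × 3 = 150
Total = 630 + 480 + 240 + 60 + 260 + 480 + 150 = 2300.

2300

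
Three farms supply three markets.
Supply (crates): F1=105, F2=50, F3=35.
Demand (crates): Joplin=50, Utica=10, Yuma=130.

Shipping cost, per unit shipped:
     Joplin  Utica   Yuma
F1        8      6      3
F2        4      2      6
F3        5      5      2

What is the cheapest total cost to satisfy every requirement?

595

An optimal shipping plan:
  F1->Yuma: 105 crates
  F2->Joplin: 40 crates
  F2->Utica: 10 crates
  F3->Joplin: 10 crates
  F3->Yuma: 25 crates
Total cost = 595.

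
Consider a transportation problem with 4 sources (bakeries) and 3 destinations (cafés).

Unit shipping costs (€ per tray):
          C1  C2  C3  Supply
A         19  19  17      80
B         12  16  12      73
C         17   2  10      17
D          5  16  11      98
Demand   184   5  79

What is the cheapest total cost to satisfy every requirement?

Optimal allocation:
  A to C1: 13 × €19 = €247
  A to C3: 67 × €17 = €1139
  B to C1: 73 × €12 = €876
  C to C2: 5 × €2 = €10
  C to C3: 12 × €10 = €120
  D to C1: 98 × €5 = €490
Total = 247 + 1139 + 876 + 10 + 120 + 490 = €2882.

2882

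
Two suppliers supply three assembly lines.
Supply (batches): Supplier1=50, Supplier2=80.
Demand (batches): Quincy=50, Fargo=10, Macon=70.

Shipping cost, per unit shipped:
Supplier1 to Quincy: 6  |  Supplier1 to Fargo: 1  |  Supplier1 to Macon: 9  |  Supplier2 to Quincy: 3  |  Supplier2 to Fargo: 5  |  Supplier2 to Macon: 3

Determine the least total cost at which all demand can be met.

490

A cheapest plan:
  Supplier1->Quincy: 40 × 6 = 240
  Supplier1->Fargo: 10 × 1 = 10
  Supplier2->Quincy: 10 × 3 = 30
  Supplier2->Macon: 70 × 3 = 210
Total = 240 + 10 + 30 + 210 = 490.
(Supply check: Supplier1 ships 50; Supplier2 ships 80.)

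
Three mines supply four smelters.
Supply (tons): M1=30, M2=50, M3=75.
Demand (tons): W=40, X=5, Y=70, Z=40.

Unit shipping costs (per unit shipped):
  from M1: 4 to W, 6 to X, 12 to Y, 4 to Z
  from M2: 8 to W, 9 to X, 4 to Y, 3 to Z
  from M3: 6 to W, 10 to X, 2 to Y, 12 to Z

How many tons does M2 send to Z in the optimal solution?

40

Solving gives:
  M1–W: 30 × 4 = 120
  M2–W: 5 × 8 = 40
  M2–X: 5 × 9 = 45
  M2–Z: 40 × 3 = 120
  M3–W: 5 × 6 = 30
  M3–Y: 70 × 2 = 140
Total cost = 495.
So M2→Z carries 40 tons.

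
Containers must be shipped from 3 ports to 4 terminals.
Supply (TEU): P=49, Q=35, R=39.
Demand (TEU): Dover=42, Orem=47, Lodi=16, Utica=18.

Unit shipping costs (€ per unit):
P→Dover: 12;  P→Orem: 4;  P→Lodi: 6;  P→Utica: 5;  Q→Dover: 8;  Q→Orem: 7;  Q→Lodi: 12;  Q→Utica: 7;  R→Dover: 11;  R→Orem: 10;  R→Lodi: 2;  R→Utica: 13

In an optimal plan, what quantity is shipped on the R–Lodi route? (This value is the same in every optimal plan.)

Optimal shipments:
  P to Orem: 47 × €4 = €188
  P to Utica: 2 × €5 = €10
  Q to Dover: 19 × €8 = €152
  Q to Utica: 16 × €7 = €112
  R to Dover: 23 × €11 = €253
  R to Lodi: 16 × €2 = €32
Total cost = €747.
So R→Lodi carries 16 TEU.

16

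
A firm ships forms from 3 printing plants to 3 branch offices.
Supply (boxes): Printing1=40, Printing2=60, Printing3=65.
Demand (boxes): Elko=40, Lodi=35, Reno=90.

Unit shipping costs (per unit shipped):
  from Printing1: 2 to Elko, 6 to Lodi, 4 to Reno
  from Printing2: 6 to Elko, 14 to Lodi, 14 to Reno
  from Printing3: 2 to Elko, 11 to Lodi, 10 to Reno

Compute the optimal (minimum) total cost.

An optimal shipping plan:
  Printing1→Reno: 40 × 4 = 160
  Printing2→Elko: 25 × 6 = 150
  Printing2→Lodi: 35 × 14 = 490
  Printing3→Elko: 15 × 2 = 30
  Printing3→Reno: 50 × 10 = 500
Total = 160 + 150 + 490 + 30 + 500 = 1330.

1330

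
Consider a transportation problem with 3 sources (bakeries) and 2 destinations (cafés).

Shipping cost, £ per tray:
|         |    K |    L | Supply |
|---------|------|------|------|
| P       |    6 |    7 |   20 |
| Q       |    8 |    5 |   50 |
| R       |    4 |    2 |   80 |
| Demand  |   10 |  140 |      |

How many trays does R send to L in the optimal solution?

80

Solving gives:
  P→K: 10 × £6 = £60
  P→L: 10 × £7 = £70
  Q→L: 50 × £5 = £250
  R→L: 80 × £2 = £160
Total cost = £540.
So R→L carries 80 trays.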